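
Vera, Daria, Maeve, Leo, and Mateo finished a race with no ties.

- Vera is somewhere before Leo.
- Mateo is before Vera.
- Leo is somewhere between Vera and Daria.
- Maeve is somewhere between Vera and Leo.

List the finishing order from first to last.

From clue 1: Vera is in {1,2,3,4}.
From clues 1–2: Vera is in {2,3,4}.
From clues 1–3: Vera is in {2,3}.
From clues 1–4: Mateo → place 1, Vera → place 2, Maeve → place 3, Leo → place 4, Daria → place 5.

Mateo, Vera, Maeve, Leo, Daria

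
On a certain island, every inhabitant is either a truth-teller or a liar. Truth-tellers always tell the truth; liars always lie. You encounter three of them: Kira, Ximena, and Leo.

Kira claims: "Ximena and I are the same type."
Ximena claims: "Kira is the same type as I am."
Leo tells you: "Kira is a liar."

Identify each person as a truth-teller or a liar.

Kira: truth-teller, Ximena: truth-teller, Leo: liar

Consider Kira. Suppose Kira is a liar.
Then whichever role Ximena has, Ximena's statement has the wrong truth value — contradiction.
So Kira is a truth-teller.
With that fixed, Leo's statement is false, so Leo is a liar.
Consider Ximena. Suppose Ximena is a liar.
Then Kira's statement comes out false, contradicting Kira being a truth-teller.
So Ximena is a truth-teller.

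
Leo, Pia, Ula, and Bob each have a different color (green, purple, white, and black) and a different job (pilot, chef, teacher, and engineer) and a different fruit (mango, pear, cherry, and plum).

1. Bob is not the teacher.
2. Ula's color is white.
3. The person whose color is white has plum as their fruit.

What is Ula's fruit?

plum

With clues 1–3, cherry, mango, and pear are impossible for Ula's fruit.
That leaves plum.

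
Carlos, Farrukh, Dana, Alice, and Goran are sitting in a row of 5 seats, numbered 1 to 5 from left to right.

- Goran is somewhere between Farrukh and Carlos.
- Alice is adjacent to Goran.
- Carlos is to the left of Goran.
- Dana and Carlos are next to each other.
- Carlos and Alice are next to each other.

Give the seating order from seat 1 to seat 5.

Dana, Carlos, Alice, Goran, Farrukh

From clue 1: Goran is in {2,3,4}.
From clues 1–2: Alice is in {2,3,4}.
From clues 1–3: Carlos is in {1,2}.
From clues 1–4: Farrukh → seat 5.
From clues 1–5: Dana → seat 1, Carlos → seat 2, Alice → seat 3, Goran → seat 4.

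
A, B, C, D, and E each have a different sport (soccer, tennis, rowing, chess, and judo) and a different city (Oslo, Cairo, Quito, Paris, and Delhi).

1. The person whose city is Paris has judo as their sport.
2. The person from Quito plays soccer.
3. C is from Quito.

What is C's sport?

soccer

With clues 1–3, chess, judo, rowing, and tennis are impossible for C's sport.
That leaves soccer.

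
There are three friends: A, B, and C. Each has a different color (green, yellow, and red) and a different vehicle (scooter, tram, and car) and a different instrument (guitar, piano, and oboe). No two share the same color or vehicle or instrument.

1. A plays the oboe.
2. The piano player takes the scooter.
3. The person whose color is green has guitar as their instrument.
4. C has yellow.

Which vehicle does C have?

With clues 1–4, car and tram are impossible for C's vehicle.
That leaves scooter.

scooter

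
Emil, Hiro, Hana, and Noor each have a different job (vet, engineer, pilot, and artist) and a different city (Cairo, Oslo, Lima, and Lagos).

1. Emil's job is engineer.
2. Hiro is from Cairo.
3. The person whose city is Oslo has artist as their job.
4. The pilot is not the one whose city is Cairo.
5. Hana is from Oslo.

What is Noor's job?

pilot

Clue 1 rules out engineer for Noor's job.
With clues 1–4, vet is impossible for Noor's job.
With clues 1–5, artist is impossible for Noor's job.
That leaves pilot.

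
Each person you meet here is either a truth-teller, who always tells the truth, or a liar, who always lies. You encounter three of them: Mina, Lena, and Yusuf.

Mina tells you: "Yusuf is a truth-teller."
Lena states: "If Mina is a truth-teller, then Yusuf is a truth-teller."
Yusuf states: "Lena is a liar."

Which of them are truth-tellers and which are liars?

Mina: liar, Lena: truth-teller, Yusuf: liar

Consider Mina. Suppose Mina is a truth-teller.
Then no assignment of the remaining roles makes every statement match its speaker's type — contradiction.
So Mina is a liar.
With that fixed, Lena's statement is true, so Lena is a truth-teller.
With that fixed, Yusuf's statement is false, so Yusuf is a liar.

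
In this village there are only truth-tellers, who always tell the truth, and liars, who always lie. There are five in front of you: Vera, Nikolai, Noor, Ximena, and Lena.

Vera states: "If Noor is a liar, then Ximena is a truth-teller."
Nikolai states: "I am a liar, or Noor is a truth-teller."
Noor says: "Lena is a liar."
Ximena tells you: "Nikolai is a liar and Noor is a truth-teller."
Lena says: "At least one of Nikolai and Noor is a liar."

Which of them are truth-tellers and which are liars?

Consider Vera. Suppose Vera is a liar.
Then no assignment of the remaining roles makes every statement match its speaker's type — contradiction.
So Vera is a truth-teller.
Consider Nikolai. Suppose Nikolai is a liar.
Then Nikolai's own statement would have to be false, but it can't be — contradiction.
So Nikolai is a truth-teller.
With that fixed, Ximena's statement is false, so Ximena is a liar.
Consider Noor. Suppose Noor is a liar.
Then Vera's statement comes out false, contradicting Vera being a truth-teller.
So Noor is a truth-teller.
With that fixed, Lena's statement is false, so Lena is a liar.

Vera: truth-teller, Nikolai: truth-teller, Noor: truth-teller, Ximena: liar, Lena: liar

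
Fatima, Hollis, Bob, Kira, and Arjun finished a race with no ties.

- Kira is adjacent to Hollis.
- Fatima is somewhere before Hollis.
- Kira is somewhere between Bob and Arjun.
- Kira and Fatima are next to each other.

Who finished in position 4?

With clues 1–2, Fatima is ruled out for place 4.
With clues 1–3, Arjun and Bob are ruled out for place 4.
With clues 1–4, Kira is ruled out for place 4.
So place 4 is Hollis.

Hollis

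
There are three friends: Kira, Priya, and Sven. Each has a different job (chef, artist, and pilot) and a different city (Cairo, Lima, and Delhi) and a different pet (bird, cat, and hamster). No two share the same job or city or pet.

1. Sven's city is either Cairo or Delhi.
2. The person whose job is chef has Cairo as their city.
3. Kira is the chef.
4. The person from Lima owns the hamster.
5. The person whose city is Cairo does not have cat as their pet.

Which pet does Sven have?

cat

With clues 1–4, hamster is impossible for Sven's pet.
With clues 1–5, bird is impossible for Sven's pet.
That leaves cat.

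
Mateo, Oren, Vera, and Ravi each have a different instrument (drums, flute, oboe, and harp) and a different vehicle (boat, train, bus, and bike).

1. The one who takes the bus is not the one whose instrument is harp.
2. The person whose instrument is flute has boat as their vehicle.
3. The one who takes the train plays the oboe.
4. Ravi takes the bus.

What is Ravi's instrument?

drums

With clues 1–4, flute, harp, and oboe are impossible for Ravi's instrument.
That leaves drums.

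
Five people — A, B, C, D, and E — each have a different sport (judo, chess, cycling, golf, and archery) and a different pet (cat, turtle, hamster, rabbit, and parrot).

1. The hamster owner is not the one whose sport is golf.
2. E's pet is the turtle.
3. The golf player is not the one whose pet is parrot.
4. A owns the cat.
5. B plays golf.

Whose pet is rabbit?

With clues 1–2, E is impossible for the one with pet rabbit.
With clues 1–4, A is impossible for the one with pet rabbit.
With clues 1–5, C and D are impossible for the one with pet rabbit.
That leaves B.

B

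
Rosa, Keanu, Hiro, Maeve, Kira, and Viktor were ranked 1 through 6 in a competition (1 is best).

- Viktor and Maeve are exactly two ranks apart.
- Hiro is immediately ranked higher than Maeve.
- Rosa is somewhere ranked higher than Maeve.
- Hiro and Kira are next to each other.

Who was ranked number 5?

Keanu

With clues 1–3, Rosa is ruled out for rank 5.
With clues 1–4, Hiro, Kira, Maeve, and Viktor are ruled out for rank 5.
So rank 5 is Keanu.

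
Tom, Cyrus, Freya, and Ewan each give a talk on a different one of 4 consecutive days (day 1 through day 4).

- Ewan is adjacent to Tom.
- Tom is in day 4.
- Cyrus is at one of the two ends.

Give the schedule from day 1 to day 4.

Cyrus, Freya, Ewan, Tom

From clues 1–2: Ewan → day 3, Tom → day 4.
From clues 1–3: Cyrus → day 1, Freya → day 2.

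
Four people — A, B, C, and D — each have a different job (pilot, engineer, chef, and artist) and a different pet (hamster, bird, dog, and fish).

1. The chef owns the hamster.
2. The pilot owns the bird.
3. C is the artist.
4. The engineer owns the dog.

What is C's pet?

fish

With clues 1–3, bird and hamster are impossible for C's pet.
With clues 1–4, dog is impossible for C's pet.
That leaves fish.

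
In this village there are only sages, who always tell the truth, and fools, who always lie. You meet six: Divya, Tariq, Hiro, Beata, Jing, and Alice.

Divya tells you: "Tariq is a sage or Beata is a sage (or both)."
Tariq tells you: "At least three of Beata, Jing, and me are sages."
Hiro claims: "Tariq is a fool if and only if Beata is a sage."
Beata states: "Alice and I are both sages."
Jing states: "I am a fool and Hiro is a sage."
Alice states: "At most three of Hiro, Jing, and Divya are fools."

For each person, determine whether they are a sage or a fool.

Divya: fool, Tariq: fool, Hiro: fool, Beata: fool, Jing: fool, Alice: sage

Regardless of anyone's role, Alice's statement is true, so Alice is a sage.
Consider Divya. Suppose Divya is a sage.
Then no assignment of the remaining roles makes every statement match its speaker's type — contradiction.
So Divya is a fool.
Consider Tariq. Suppose Tariq is a sage.
Then Divya's statement comes out true, contradicting Divya being a fool.
So Tariq is a fool.
Consider Hiro. Suppose Hiro is a sage.
Then whichever role Jing has, Jing's statement has the wrong truth value — contradiction.
So Hiro is a fool.
With that fixed, Jing's statement is false, so Jing is a fool.
Consider Beata. Suppose Beata is a sage.
Then Divya's statement comes out true, contradicting Divya being a fool.
So Beata is a fool.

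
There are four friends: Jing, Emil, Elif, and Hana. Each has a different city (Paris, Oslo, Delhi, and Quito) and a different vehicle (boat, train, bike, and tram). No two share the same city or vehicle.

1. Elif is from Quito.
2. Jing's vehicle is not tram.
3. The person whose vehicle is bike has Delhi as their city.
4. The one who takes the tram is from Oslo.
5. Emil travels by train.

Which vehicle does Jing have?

With clues 1–2, tram is impossible for Jing's vehicle.
With clues 1–5, boat and train are impossible for Jing's vehicle.
That leaves bike.

bike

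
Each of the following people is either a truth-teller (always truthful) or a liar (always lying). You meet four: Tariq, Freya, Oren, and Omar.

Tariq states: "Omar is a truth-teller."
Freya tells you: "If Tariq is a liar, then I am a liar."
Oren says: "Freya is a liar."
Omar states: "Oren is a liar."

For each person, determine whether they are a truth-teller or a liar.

Consider Tariq. Suppose Tariq is a liar.
Then whichever role Freya has, Freya's statement has the wrong truth value — contradiction.
So Tariq is a truth-teller.
With that fixed, Freya's statement is true, so Freya is a truth-teller.
With that fixed, Oren's statement is false, so Oren is a liar.
With that fixed, Omar's statement is true, so Omar is a truth-teller.

Tariq: truth-teller, Freya: truth-teller, Oren: liar, Omar: truth-teller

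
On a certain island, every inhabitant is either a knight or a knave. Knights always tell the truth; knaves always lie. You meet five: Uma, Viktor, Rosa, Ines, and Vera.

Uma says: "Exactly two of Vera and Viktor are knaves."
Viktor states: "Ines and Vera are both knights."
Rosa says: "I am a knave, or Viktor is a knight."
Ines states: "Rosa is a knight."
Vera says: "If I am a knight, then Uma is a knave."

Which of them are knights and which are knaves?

Uma: knave, Viktor: knight, Rosa: knight, Ines: knight, Vera: knight

Consider Uma. Suppose Uma is a knight.
Then whichever role Vera has, Vera's statement has the wrong truth value — contradiction.
So Uma is a knave.
With that fixed, Vera's statement is true, so Vera is a knight.
Consider Viktor. Suppose Viktor is a knave.
Then whichever role Rosa has, Rosa's statement has the wrong truth value — contradiction.
So Viktor is a knight.
With that fixed, Rosa's statement is true, so Rosa is a knight.
With that fixed, Ines's statement is true, so Ines is a knight.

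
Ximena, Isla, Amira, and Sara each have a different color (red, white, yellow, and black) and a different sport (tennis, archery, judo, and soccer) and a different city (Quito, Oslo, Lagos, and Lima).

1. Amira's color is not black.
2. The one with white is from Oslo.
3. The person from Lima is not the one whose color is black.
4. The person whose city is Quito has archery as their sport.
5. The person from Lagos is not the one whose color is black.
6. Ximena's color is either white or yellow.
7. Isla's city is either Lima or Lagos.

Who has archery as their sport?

With clues 1–5, Amira is impossible for the one with sport archery.
With clues 1–6, Ximena is impossible for the one with sport archery.
With clues 1–7, Isla is impossible for the one with sport archery.
That leaves Sara.

Sara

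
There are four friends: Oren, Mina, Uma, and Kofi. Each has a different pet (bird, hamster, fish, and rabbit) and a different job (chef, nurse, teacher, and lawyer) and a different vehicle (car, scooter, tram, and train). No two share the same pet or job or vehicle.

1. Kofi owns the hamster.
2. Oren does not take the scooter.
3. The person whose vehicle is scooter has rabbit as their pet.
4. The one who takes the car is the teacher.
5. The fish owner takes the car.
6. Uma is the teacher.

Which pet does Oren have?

Clue 1 rules out hamster for Oren's pet.
With clues 1–3, rabbit is impossible for Oren's pet.
With clues 1–6, fish is impossible for Oren's pet.
That leaves bird.

bird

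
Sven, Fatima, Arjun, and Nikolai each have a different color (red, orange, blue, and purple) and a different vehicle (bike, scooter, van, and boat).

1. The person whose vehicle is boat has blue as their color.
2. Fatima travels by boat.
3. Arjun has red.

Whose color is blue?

Fatima

With clues 1–2, Arjun, Nikolai, and Sven are impossible for the one with color blue.
That leaves Fatima.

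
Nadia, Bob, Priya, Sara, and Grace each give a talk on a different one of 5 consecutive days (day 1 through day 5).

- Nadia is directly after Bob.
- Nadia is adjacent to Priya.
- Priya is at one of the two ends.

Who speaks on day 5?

Priya

With clue 1, Bob is ruled out for day 5.
With clues 1–2, Nadia is ruled out for day 5.
With clues 1–3, Grace and Sara are ruled out for day 5.
So day 5 is Priya.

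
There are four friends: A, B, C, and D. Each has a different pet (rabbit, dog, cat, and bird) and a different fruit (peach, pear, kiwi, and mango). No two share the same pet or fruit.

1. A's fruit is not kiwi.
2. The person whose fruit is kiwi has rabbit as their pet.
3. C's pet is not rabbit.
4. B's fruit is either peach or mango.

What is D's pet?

With clues 1–4, bird, cat, and dog are impossible for D's pet.
That leaves rabbit.

rabbit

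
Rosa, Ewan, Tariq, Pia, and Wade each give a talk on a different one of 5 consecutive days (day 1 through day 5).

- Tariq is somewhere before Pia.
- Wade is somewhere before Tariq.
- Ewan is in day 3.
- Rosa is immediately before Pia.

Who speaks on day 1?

With clue 1, Pia is ruled out for day 1.
With clues 1–2, Tariq is ruled out for day 1.
With clues 1–3, Ewan is ruled out for day 1.
With clues 1–4, Rosa is ruled out for day 1.
So day 1 is Wade.

Wade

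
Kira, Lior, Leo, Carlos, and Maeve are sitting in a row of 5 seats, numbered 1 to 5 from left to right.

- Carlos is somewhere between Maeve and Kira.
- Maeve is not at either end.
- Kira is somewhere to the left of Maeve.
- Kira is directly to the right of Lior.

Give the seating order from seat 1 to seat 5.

From clue 1: Carlos is in {2,3,4}.
From clues 1–3: Kira is in {1,2}.
From clues 1–4: Lior → seat 1, Kira → seat 2, Carlos → seat 3, Maeve → seat 4, Leo → seat 5.

Lior, Kira, Carlos, Maeve, Leo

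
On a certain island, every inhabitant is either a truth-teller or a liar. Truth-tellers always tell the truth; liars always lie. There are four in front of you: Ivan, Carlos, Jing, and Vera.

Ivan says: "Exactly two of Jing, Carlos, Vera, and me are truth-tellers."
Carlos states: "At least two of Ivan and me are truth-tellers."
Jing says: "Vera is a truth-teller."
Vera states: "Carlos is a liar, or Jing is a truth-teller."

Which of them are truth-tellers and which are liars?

Ivan: truth-teller, Carlos: truth-teller, Jing: liar, Vera: liar

Consider Ivan. Suppose Ivan is a liar.
Then no assignment of the remaining roles makes every statement match its speaker's type — contradiction.
So Ivan is a truth-teller.
Consider Carlos. Suppose Carlos is a liar.
Then no assignment of the remaining roles makes every statement match its speaker's type — contradiction.
So Carlos is a truth-teller.
Consider Jing. Suppose Jing is a truth-teller.
Then Ivan's statement comes out false, contradicting Ivan being a truth-teller.
So Jing is a liar.
With that fixed, Vera's statement is false, so Vera is a liar.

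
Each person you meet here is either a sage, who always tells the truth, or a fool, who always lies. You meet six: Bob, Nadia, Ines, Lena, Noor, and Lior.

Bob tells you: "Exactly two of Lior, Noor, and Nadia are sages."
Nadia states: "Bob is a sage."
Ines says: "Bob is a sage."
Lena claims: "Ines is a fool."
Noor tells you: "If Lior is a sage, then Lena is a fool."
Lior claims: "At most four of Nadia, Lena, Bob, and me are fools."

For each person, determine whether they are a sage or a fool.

Bob: fool, Nadia: fool, Ines: fool, Lena: sage, Noor: fool, Lior: sage

Regardless of anyone's role, Lior's statement is true, so Lior is a sage.
Consider Bob. Suppose Bob is a sage.
Then no assignment of the remaining roles makes every statement match its speaker's type — contradiction.
So Bob is a fool.
With that fixed, Nadia's statement is false, so Nadia is a fool.
With that fixed, Ines's statement is false, so Ines is a fool.
With that fixed, Lena's statement is true, so Lena is a sage.
With that fixed, Noor's statement is false, so Noor is a fool.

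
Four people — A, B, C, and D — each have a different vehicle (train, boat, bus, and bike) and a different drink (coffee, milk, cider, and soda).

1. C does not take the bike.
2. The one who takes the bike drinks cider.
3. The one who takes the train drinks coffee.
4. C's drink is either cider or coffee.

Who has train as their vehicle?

With clues 1–4, A, B, and D are impossible for the one with vehicle train.
That leaves C.

C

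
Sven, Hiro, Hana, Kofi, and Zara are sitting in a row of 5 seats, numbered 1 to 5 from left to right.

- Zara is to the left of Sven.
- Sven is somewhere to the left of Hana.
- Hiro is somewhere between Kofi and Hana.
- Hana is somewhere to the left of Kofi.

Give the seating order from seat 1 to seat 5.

Zara, Sven, Hana, Hiro, Kofi

From clue 1: Sven is in {2,3,4,5}.
From clues 1–2: Sven is in {2,3,4}.
From clues 1–3: Hana is in {3,5}.
From clues 1–4: Zara → seat 1, Sven → seat 2, Hana → seat 3, Hiro → seat 4, Kofi → seat 5.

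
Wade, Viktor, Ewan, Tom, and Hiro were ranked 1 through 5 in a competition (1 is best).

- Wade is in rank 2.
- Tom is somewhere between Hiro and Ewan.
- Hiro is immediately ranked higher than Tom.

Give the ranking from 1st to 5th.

From clue 1: Wade → rank 2.
From clues 1–2: Tom is in {3,4}.
From clues 1–3: Viktor → rank 1, Hiro → rank 3, Tom → rank 4, Ewan → rank 5.

Viktor, Wade, Hiro, Tom, Ewan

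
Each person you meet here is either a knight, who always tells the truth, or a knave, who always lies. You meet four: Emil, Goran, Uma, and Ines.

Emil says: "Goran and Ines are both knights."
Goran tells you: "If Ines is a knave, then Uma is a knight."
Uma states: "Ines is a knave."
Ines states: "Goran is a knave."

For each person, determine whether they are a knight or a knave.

Emil: knave, Goran: knight, Uma: knight, Ines: knave

Consider Emil. Suppose Emil is a knight.
Then no assignment of the remaining roles makes every statement match its speaker's type — contradiction.
So Emil is a knave.
Consider Goran. Suppose Goran is a knave.
Then no assignment of the remaining roles makes every statement match its speaker's type — contradiction.
So Goran is a knight.
With that fixed, Ines's statement is false, so Ines is a knave.
With that fixed, Uma's statement is true, so Uma is a knight.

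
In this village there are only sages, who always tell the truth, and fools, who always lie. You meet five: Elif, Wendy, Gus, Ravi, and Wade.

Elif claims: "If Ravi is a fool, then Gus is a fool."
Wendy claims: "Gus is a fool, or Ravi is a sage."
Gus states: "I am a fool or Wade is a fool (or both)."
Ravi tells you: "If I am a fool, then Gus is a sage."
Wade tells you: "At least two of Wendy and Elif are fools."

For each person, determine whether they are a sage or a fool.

Consider Elif. Suppose Elif is a fool.
Then no assignment of the remaining roles makes every statement match its speaker's type — contradiction.
So Elif is a sage.
With that fixed, Wade's statement is false, so Wade is a fool.
With that fixed, Gus's statement is true, so Gus is a sage.
With that fixed, Ravi's statement is true, so Ravi is a sage.
With that fixed, Wendy's statement is true, so Wendy is a sage.

Elif: sage, Wendy: sage, Gus: sage, Ravi: sage, Wade: fool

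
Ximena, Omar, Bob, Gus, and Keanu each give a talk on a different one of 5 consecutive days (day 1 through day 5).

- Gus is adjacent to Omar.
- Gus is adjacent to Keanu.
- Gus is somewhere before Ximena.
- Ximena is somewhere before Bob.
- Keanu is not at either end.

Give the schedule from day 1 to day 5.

From clues 1–2: Gus is in {2,3,4}.
From clues 1–3: Ximena is in {4,5}.
From clues 1–4: Gus → day 2, Ximena → day 4, Bob → day 5.
From clues 1–5: Omar → day 1, Keanu → day 3.

Omar, Gus, Keanu, Ximena, Bob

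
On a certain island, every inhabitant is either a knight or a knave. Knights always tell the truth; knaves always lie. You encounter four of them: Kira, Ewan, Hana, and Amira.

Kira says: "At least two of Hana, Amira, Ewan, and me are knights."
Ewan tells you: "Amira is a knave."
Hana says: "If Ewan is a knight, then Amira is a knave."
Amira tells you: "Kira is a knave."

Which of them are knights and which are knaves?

Consider Kira. Suppose Kira is a knave.
Then no assignment of the remaining roles makes every statement match its speaker's type — contradiction.
So Kira is a knight.
With that fixed, Amira's statement is false, so Amira is a knave.
With that fixed, Ewan's statement is true, so Ewan is a knight.
With that fixed, Hana's statement is true, so Hana is a knight.

Kira: knight, Ewan: knight, Hana: knight, Amira: knave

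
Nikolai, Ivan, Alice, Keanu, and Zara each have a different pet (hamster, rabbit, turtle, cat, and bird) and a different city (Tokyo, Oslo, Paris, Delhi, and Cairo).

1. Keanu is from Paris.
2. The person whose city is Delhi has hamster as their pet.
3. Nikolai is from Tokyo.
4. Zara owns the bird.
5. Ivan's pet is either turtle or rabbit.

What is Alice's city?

Clue 1 rules out Paris for Alice's city.
With clues 1–3, Tokyo is impossible for Alice's city.
With clues 1–5, Cairo and Oslo are impossible for Alice's city.
That leaves Delhi.

Delhi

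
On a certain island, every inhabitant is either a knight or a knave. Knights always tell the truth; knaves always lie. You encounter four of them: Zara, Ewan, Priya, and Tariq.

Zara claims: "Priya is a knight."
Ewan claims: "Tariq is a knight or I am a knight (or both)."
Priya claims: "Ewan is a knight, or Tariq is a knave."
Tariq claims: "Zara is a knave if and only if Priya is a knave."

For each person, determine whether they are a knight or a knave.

Zara: knight, Ewan: knight, Priya: knight, Tariq: knight

Consider Zara. Suppose Zara is a knave.
Then no assignment of the remaining roles makes every statement match its speaker's type — contradiction.
So Zara is a knight.
Consider Ewan. Suppose Ewan is a knave.
Then no assignment of the remaining roles makes every statement match its speaker's type — contradiction.
So Ewan is a knight.
With that fixed, Priya's statement is true, so Priya is a knight.
With that fixed, Tariq's statement is true, so Tariq is a knight.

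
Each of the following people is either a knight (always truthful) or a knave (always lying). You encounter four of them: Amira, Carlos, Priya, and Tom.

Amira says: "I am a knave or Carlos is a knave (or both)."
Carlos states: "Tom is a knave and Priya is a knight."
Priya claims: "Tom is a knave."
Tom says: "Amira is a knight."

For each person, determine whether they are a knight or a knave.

Amira: knight, Carlos: knave, Priya: knave, Tom: knight

Consider Amira. Suppose Amira is a knave.
Then Amira's own statement would have to be false, but it can't be — contradiction.
So Amira is a knight.
With that fixed, Tom's statement is true, so Tom is a knight.
With that fixed, Carlos's statement is false, so Carlos is a knave.
With that fixed, Priya's statement is false, so Priya is a knave.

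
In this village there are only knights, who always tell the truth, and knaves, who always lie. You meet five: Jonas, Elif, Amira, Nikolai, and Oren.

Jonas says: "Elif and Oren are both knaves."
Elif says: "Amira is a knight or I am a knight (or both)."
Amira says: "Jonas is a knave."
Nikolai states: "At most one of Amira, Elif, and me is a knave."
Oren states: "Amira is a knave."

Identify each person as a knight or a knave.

Jonas: knave, Elif: knight, Amira: knight, Nikolai: knight, Oren: knave

Consider Jonas. Suppose Jonas is a knight.
Then no assignment of the remaining roles makes every statement match its speaker's type — contradiction.
So Jonas is a knave.
With that fixed, Amira's statement is true, so Amira is a knight.
With that fixed, Oren's statement is false, so Oren is a knave.
With that fixed, Elif's statement is true, so Elif is a knight.
With that fixed, Nikolai's statement is true, so Nikolai is a knight.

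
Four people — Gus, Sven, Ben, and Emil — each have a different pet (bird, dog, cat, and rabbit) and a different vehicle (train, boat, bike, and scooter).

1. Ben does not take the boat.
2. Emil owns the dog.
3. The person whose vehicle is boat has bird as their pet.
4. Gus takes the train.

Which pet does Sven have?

bird

With clues 1–2, dog is impossible for Sven's pet.
With clues 1–4, cat and rabbit are impossible for Sven's pet.
That leaves bird.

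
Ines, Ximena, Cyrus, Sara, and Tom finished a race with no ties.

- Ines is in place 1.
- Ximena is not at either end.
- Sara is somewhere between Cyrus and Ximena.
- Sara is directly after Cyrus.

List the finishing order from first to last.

From clue 1: Ines → place 1.
From clues 1–2: Ximena is in {2,3,4}.
From clues 1–3: Sara is in {3,4}.
From clues 1–4: Cyrus → place 2, Sara → place 3, Ximena → place 4, Tom → place 5.

Ines, Cyrus, Sara, Ximena, Tom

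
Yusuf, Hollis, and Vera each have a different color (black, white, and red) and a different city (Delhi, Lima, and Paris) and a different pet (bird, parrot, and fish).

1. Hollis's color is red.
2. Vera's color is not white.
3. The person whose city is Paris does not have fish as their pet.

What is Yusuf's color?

Clue 1 rules out red for Yusuf's color.
With clues 1–2, black is impossible for Yusuf's color.
That leaves white.

white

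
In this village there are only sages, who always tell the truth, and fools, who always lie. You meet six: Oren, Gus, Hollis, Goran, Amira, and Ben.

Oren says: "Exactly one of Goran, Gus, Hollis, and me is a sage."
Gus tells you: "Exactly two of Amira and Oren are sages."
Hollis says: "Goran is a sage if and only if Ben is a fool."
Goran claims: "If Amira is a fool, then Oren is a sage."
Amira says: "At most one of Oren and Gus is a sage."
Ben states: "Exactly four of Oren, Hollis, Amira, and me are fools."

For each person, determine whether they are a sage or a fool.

Consider Oren. Suppose Oren is a sage.
Then no assignment of the remaining roles makes every statement match its speaker's type — contradiction.
So Oren is a fool.
With that fixed, Gus's statement is false, so Gus is a fool.
With that fixed, Amira's statement is true, so Amira is a sage.
With that fixed, Ben's statement is false, so Ben is a fool.
With that fixed, Goran's statement is true, so Goran is a sage.
With that fixed, Hollis's statement is true, so Hollis is a sage.

Oren: fool, Gus: fool, Hollis: sage, Goran: sage, Amira: sage, Ben: fool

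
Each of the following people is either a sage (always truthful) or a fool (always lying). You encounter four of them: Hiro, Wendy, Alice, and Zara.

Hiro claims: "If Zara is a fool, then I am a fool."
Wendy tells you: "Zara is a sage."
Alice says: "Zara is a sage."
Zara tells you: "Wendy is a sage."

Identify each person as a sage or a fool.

Hiro: sage, Wendy: sage, Alice: sage, Zara: sage

Consider Hiro. Suppose Hiro is a fool.
Then Hiro's own statement would have to be false, but it can't be — contradiction.
So Hiro is a sage.
Consider Wendy. Suppose Wendy is a fool.
Then no assignment of the remaining roles makes every statement match its speaker's type — contradiction.
So Wendy is a sage.
With that fixed, Zara's statement is true, so Zara is a sage.
With that fixed, Alice's statement is true, so Alice is a sage.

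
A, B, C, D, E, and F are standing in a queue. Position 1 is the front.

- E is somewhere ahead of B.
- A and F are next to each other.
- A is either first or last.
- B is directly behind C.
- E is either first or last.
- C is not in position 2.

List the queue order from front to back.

From clue 1: B is in {2,3,4,5,6}.
From clues 1–3: A is in {1,6}.
From clues 1–5: E → position 1, F → position 5, A → position 6.
From clues 1–6: D → position 2, C → position 3, B → position 4.

E, D, C, B, F, A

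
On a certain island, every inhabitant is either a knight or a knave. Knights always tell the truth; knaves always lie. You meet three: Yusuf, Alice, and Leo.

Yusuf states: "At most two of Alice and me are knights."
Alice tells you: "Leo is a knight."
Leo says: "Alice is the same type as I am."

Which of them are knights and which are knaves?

Yusuf: knight, Alice: knight, Leo: knight

Regardless of anyone's role, Yusuf's statement is true, so Yusuf is a knight.
Consider Alice. Suppose Alice is a knave.
Then whichever role Leo has, Leo's statement has the wrong truth value — contradiction.
So Alice is a knight.
Consider Leo. Suppose Leo is a knave.
Then Alice's statement comes out false, contradicting Alice being a knight.
So Leo is a knight.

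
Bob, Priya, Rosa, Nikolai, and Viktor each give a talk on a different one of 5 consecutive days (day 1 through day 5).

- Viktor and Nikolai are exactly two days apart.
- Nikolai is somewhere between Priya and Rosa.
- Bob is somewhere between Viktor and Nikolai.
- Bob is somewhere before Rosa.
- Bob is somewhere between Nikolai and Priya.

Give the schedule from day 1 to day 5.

From clues 1–2: Nikolai is in {2,3,4}.
From clues 1–3: Bob → day 3.
From clues 1–4: Priya → day 1, Rosa → day 5.
From clues 1–5: Viktor → day 2, Nikolai → day 4.

Priya, Viktor, Bob, Nikolai, Rosa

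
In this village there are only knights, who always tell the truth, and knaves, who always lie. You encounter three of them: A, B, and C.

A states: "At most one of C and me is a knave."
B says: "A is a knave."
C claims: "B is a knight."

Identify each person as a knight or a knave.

A: knight, B: knave, C: knave

Consider A. Suppose A is a knave.
Then no assignment of the remaining roles makes every statement match its speaker's type — contradiction.
So A is a knight.
With that fixed, B's statement is false, so B is a knave.
With that fixed, C's statement is false, so C is a knave.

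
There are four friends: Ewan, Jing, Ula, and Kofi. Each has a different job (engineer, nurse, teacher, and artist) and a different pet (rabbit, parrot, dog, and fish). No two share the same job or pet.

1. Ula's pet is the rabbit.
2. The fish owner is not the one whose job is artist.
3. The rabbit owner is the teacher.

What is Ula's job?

With clues 1–3, artist, engineer, and nurse are impossible for Ula's job.
That leaves teacher.

teacher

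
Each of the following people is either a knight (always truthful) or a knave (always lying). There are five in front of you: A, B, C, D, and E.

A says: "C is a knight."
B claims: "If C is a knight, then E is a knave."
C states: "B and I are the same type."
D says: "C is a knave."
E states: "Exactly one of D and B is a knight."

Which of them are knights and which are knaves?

A: knave, B: knight, C: knave, D: knight, E: knave

Consider A. Suppose A is a knight.
Then no assignment of the remaining roles makes every statement match its speaker's type — contradiction.
So A is a knave.
Consider B. Suppose B is a knave.
Then whichever role C has, C's statement has the wrong truth value — contradiction.
So B is a knight.
Consider C. Suppose C is a knight.
Then A's statement comes out true, contradicting A being a knave.
So C is a knave.
With that fixed, D's statement is true, so D is a knight.
With that fixed, E's statement is false, so E is a knave.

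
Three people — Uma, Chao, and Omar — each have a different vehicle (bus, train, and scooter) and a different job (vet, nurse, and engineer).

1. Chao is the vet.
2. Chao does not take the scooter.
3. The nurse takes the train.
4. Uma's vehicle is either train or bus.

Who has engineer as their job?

Omar

Clue 1 rules out Chao for the one with job engineer.
With clues 1–4, Uma is impossible for the one with job engineer.
That leaves Omar.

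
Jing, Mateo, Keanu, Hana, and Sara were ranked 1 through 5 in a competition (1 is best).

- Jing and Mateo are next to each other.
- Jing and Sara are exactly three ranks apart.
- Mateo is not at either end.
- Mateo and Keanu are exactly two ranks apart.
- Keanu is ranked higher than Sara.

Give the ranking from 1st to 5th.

From clues 1–2: Jing is in {1,2,4,5}.
From clues 1–3: Mateo is in {2,3,4}.
From clues 1–4: Mateo → rank 3.
From clues 1–5: Keanu → rank 1, Jing → rank 2, Hana → rank 4, Sara → rank 5.

Keanu, Jing, Mateo, Hana, Sara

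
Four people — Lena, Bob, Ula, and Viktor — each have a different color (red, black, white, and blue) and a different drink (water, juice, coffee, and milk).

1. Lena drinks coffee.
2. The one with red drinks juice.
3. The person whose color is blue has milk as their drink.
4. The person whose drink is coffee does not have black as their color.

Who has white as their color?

With clues 1–4, Bob, Ula, and Viktor are impossible for the one with color white.
That leaves Lena.

Lena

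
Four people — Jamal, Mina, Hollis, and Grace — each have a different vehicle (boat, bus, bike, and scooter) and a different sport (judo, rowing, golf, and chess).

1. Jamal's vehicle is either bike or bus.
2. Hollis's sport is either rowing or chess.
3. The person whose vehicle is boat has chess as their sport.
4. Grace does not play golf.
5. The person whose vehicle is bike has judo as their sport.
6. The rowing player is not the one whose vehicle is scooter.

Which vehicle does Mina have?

scooter

With clues 1–6, bike, boat, and bus are impossible for Mina's vehicle.
That leaves scooter.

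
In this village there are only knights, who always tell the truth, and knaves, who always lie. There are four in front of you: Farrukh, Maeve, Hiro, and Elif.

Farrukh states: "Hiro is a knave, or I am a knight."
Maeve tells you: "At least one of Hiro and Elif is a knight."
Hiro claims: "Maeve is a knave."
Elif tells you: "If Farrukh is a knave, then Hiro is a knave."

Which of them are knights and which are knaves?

Consider Farrukh. Suppose Farrukh is a knave.
Then no assignment of the remaining roles makes every statement match its speaker's type — contradiction.
So Farrukh is a knight.
With that fixed, Elif's statement is true, so Elif is a knight.
With that fixed, Maeve's statement is true, so Maeve is a knight.
With that fixed, Hiro's statement is false, so Hiro is a knave.

Farrukh: knight, Maeve: knight, Hiro: knave, Elif: knight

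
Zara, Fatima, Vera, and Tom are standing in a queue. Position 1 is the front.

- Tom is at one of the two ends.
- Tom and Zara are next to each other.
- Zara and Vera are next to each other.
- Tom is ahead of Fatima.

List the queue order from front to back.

Tom, Zara, Vera, Fatima

From clue 1: Tom is in {1,4}.
From clues 1–2: Zara is in {2,3}.
From clues 1–4: Tom → position 1, Zara → position 2, Vera → position 3, Fatima → position 4.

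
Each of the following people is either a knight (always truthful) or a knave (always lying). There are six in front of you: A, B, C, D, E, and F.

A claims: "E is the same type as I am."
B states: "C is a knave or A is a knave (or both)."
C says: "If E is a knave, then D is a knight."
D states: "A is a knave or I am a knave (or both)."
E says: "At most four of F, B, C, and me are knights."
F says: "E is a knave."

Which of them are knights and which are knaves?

Regardless of anyone's role, E's statement is true, so E is a knight.
With that fixed, F's statement is false, so F is a knave.
With that fixed, C's statement is true, so C is a knight.
Consider A. Suppose A is a knight.
Then whichever role D has, D's statement has the wrong truth value — contradiction.
So A is a knave.
With that fixed, B's statement is true, so B is a knight.
With that fixed, D's statement is true, so D is a knight.

A: knave, B: knight, C: knight, D: knight, E: knight, F: knave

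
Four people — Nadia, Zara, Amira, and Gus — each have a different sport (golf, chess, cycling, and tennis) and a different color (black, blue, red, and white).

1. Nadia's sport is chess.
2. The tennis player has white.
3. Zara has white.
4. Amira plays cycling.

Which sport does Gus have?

golf

Clue 1 rules out chess for Gus's sport.
With clues 1–3, tennis is impossible for Gus's sport.
With clues 1–4, cycling is impossible for Gus's sport.
That leaves golf.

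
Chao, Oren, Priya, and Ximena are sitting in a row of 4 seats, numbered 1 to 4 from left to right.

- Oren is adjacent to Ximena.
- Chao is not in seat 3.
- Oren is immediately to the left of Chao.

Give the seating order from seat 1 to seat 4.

From clues 1–2: Chao is in {1,2,4}.
From clues 1–3: Priya → seat 1, Ximena → seat 2, Oren → seat 3, Chao → seat 4.

Priya, Ximena, Oren, Chao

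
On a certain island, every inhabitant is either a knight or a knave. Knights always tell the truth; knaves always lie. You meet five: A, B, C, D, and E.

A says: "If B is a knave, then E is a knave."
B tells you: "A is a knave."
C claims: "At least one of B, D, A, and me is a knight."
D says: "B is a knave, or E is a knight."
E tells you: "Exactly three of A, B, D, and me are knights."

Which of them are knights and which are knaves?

A: knight, B: knave, C: knight, D: knight, E: knave

Consider A. Suppose A is a knave.
Then no assignment of the remaining roles makes every statement match its speaker's type — contradiction.
So A is a knight.
With that fixed, B's statement is false, so B is a knave.
With that fixed, C's statement is true, so C is a knight.
With that fixed, D's statement is true, so D is a knight.
Consider E. Suppose E is a knight.
Then A's statement comes out false, contradicting A being a knight.
So E is a knave.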